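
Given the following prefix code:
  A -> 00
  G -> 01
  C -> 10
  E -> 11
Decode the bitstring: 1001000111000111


Decoding step by step:
Bits 10 -> C
Bits 01 -> G
Bits 00 -> A
Bits 01 -> G
Bits 11 -> E
Bits 00 -> A
Bits 01 -> G
Bits 11 -> E


Decoded message: CGAGEAGE


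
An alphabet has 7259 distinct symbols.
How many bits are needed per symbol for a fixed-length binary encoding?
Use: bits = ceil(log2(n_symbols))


log2(7259) = 12.8256
Bracket: 2^12 = 4096 < 7259 <= 2^13 = 8192
So ceil(log2(7259)) = 13

bits = ceil(log2(7259)) = ceil(12.8256) = 13 bits


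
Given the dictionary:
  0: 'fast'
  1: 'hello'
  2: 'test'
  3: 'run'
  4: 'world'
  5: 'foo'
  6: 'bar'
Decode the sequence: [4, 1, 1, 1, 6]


Look up each index in the dictionary:
  4 -> 'world'
  1 -> 'hello'
  1 -> 'hello'
  1 -> 'hello'
  6 -> 'bar'

Decoded: "world hello hello hello bar"


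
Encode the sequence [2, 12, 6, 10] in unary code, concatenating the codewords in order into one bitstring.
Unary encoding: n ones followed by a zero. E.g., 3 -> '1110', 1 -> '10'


Encode each number as n ones followed by a terminating 0:
  2 -> 110 (3 bits)
  12 -> 1111111111110 (13 bits)
  6 -> 1111110 (7 bits)
  10 -> 11111111110 (11 bits)
Total length = 3 + 13 + 7 + 11 = 34 bits.

Unary([2, 12, 6, 10]) = 1101111111111110111111011111111110 (34 bits)


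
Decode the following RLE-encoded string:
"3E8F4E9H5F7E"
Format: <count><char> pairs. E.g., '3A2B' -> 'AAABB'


Expanding each <count><char> pair:
  3E -> 'EEE'
  8F -> 'FFFFFFFF'
  4E -> 'EEEE'
  9H -> 'HHHHHHHHH'
  5F -> 'FFFFF'
  7E -> 'EEEEEEE'

Decoded = EEEFFFFFFFFEEEEHHHHHHHHHFFFFFEEEEEEE


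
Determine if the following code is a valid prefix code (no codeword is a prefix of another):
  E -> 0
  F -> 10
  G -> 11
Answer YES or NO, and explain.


Checking each pair (does one codeword prefix another?):
  E='0' vs F='10': no prefix
  E='0' vs G='11': no prefix
  F='10' vs E='0': no prefix
  F='10' vs G='11': no prefix
  G='11' vs E='0': no prefix
  G='11' vs F='10': no prefix
No violation found over all pairs.

YES -- this is a valid prefix code. No codeword is a prefix of any other codeword.


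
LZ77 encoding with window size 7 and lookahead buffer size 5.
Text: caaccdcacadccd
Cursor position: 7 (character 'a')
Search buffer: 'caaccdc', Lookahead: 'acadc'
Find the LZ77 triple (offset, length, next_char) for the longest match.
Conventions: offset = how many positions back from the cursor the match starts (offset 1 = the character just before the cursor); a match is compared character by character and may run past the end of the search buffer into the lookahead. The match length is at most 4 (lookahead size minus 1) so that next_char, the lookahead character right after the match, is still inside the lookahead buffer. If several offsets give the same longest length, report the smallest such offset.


Try each offset into the search buffer:
  offset=1 (pos 6, char 'c'): match length 0
  offset=2 (pos 5, char 'd'): match length 0
  offset=3 (pos 4, char 'c'): match length 0
  offset=4 (pos 3, char 'c'): match length 0
  offset=5 (pos 2, char 'a'): match length 2
  offset=6 (pos 1, char 'a'): match length 1
  offset=7 (pos 0, char 'c'): match length 0
Longest match has length 2 at offset 5.
next_char = character at position 7 + 2 = 9 -> 'a'

Best match: offset=5, length=2 (matching 'ac' starting at position 2)
LZ77 triple: (5, 2, 'a')


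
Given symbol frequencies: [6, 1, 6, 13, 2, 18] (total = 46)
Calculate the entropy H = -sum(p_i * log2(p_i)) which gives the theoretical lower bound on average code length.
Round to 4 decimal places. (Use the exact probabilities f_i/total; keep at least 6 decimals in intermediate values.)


Per-symbol terms -p_i * log2(p_i) with p_i = f_i/46:
  p = 6/46 = 0.130435: log2(p) = -2.938599, -p*log2(p) = 0.383296
  p = 1/46 = 0.021739: log2(p) = -5.523562, -p*log2(p) = 0.120077
  p = 6/46 = 0.130435: log2(p) = -2.938599, -p*log2(p) = 0.383296
  p = 13/46 = 0.282609: log2(p) = -1.823122, -p*log2(p) = 0.515230
  p = 2/46 = 0.043478: log2(p) = -4.523562, -p*log2(p) = 0.196677
  p = 18/46 = 0.391304: log2(p) = -1.353637, -p*log2(p) = 0.529684
H = 0.383296 + 0.120077 + 0.383296 + 0.515230 + 0.196677 + 0.529684 = 2.128260

H = 2.1283 bits/symbol


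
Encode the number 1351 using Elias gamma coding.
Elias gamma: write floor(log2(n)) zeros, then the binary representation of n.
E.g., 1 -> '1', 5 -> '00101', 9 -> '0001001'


num_bits = floor(log2(1351)) + 1 = 11
leading_zeros = num_bits - 1 = 10
binary(1351) = 10101000111

Elias gamma(1351) = '0000000000' + '10101000111' = 000000000010101000111 (21 bits)


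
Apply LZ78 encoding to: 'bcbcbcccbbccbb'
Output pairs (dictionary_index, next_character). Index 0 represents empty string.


LZ78 encoding steps:
Dictionary: {0: ''}
Step 1: w='' (idx 0), next='b' -> output (0, 'b'), add 'b' as idx 1
Step 2: w='' (idx 0), next='c' -> output (0, 'c'), add 'c' as idx 2
Step 3: w='b' (idx 1), next='c' -> output (1, 'c'), add 'bc' as idx 3
Step 4: w='bc' (idx 3), next='c' -> output (3, 'c'), add 'bcc' as idx 4
Step 5: w='c' (idx 2), next='b' -> output (2, 'b'), add 'cb' as idx 5
Step 6: w='bcc' (idx 4), next='b' -> output (4, 'b'), add 'bccb' as idx 6
Step 7: w='b' (idx 1), end of input -> output (1, '')


Encoded: [(0, 'b'), (0, 'c'), (1, 'c'), (3, 'c'), (2, 'b'), (4, 'b'), (1, '')]


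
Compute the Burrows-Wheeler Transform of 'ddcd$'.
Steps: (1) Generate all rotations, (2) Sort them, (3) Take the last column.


Rotations (sorted):
  0: $ddcd -> last char: d
  1: cd$dd -> last char: d
  2: d$ddc -> last char: c
  3: dcd$d -> last char: d
  4: ddcd$ -> last char: $


BWT = ddcd$


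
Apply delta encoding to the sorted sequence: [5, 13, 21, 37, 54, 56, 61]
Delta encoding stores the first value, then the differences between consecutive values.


First value: 5
Deltas:
  13 - 5 = 8
  21 - 13 = 8
  37 - 21 = 16
  54 - 37 = 17
  56 - 54 = 2
  61 - 56 = 5


Delta encoded: [5, 8, 8, 16, 17, 2, 5]


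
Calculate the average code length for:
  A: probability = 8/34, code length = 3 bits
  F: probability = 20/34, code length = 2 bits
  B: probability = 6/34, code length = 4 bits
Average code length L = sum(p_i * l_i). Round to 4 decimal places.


Weighted contributions p_i * l_i:
  A: (8/34) * 3 = 24/34
  F: (20/34) * 2 = 40/34
  B: (6/34) * 4 = 24/34
Sum = (24 + 40 + 24)/34 = 88/34

L = 88/34 = 2.5882 bits/symbol


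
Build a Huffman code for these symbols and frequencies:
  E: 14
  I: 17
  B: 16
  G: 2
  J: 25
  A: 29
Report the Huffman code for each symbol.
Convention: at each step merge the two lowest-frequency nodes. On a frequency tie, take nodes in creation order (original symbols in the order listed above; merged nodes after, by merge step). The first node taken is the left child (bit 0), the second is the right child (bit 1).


Huffman tree construction:
Step 1: Merge G(2) + E(14) = 16
Step 2: Merge B(16) + (G+E)(16) = 32
Step 3: Merge I(17) + J(25) = 42
Step 4: Merge A(29) + (B+(G+E))(32) = 61
Step 5: Merge (I+J)(42) + (A+(B+(G+E)))(61) = 103
Read each symbol's code off the tree from the root (left child = 0, right child = 1).

Codes:
  E: 1111 (length 4)
  I: 00 (length 2)
  B: 110 (length 3)
  G: 1110 (length 4)
  J: 01 (length 2)
  A: 10 (length 2)
Average code length: 254/103 = 2.4660 bits/symbol


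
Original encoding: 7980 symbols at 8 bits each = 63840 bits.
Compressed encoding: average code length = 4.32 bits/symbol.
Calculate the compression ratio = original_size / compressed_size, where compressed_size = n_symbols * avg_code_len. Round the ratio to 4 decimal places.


original_size = n_symbols * orig_bits = 7980 * 8 = 63840 bits
compressed_size = n_symbols * avg_code_len = 7980 * 4.32 = 34473.6 bits
ratio = original_size / compressed_size = 63840 / 34473.6 = 1.8519

Compression ratio = 1.8519


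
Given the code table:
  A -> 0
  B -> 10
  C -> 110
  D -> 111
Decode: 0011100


Decoding:
0 -> A
0 -> A
111 -> D
0 -> A
0 -> A


Result: AADAA


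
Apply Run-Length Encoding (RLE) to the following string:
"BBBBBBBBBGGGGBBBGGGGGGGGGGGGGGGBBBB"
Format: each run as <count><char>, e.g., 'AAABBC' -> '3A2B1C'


Scanning runs left to right:
  i=0: run of 'B' x 9 -> '9B'
  i=9: run of 'G' x 4 -> '4G'
  i=13: run of 'B' x 3 -> '3B'
  i=16: run of 'G' x 15 -> '15G'
  i=31: run of 'B' x 4 -> '4B'

RLE = 9B4G3B15G4B


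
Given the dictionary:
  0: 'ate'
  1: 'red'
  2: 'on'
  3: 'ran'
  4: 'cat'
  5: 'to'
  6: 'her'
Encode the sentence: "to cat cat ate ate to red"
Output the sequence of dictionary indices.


Look up each word in the dictionary:
  'to' -> 5
  'cat' -> 4
  'cat' -> 4
  'ate' -> 0
  'ate' -> 0
  'to' -> 5
  'red' -> 1

Encoded: [5, 4, 4, 0, 0, 5, 1]


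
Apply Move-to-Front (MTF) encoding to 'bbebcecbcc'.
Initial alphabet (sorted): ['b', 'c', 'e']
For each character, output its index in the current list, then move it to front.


MTF encoding:
'b': index 0 in ['b', 'c', 'e'] -> ['b', 'c', 'e']
'b': index 0 in ['b', 'c', 'e'] -> ['b', 'c', 'e']
'e': index 2 in ['b', 'c', 'e'] -> ['e', 'b', 'c']
'b': index 1 in ['e', 'b', 'c'] -> ['b', 'e', 'c']
'c': index 2 in ['b', 'e', 'c'] -> ['c', 'b', 'e']
'e': index 2 in ['c', 'b', 'e'] -> ['e', 'c', 'b']
'c': index 1 in ['e', 'c', 'b'] -> ['c', 'e', 'b']
'b': index 2 in ['c', 'e', 'b'] -> ['b', 'c', 'e']
'c': index 1 in ['b', 'c', 'e'] -> ['c', 'b', 'e']
'c': index 0 in ['c', 'b', 'e'] -> ['c', 'b', 'e']


Output: [0, 0, 2, 1, 2, 2, 1, 2, 1, 0]


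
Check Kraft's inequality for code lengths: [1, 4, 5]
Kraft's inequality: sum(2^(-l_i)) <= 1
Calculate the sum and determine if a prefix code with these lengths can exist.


Sum = 2^(-1) + 2^(-4) + 2^(-5)
    = 0.5 + 0.0625 + 0.03125
    = 19/32 = 0.59375
Since 0.59375 <= 1, Kraft's inequality IS satisfied.
A prefix code with these lengths CAN exist.

Kraft sum = 0.59375. Satisfied.


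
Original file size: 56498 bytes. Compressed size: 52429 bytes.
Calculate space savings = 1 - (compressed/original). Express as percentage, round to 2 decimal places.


ratio = compressed/original = 52429/56498 = 0.92798
savings = 1 - ratio = 1 - 0.92798 = 0.07202
as a percentage: 0.07202 * 100 = 7.2%

Space savings = 1 - 52429/56498 = 7.2%


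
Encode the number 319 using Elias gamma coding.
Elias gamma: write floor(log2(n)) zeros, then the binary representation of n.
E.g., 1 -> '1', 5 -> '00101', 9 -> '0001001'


num_bits = floor(log2(319)) + 1 = 9
leading_zeros = num_bits - 1 = 8
binary(319) = 100111111

Elias gamma(319) = '00000000' + '100111111' = 00000000100111111 (17 bits)


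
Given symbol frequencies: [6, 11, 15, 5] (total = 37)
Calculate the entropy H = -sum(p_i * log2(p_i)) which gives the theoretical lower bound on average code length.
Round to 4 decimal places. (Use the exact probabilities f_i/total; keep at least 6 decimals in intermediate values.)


Per-symbol terms -p_i * log2(p_i) with p_i = f_i/37:
  p = 6/37 = 0.162162: log2(p) = -2.624491, -p*log2(p) = 0.425593
  p = 11/37 = 0.297297: log2(p) = -1.750022, -p*log2(p) = 0.520277
  p = 15/37 = 0.405405: log2(p) = -1.302563, -p*log2(p) = 0.528066
  p = 5/37 = 0.135135: log2(p) = -2.887525, -p*log2(p) = 0.390206
H = 0.425593 + 0.520277 + 0.528066 + 0.390206 = 1.864142

H = 1.8641 bits/symbol


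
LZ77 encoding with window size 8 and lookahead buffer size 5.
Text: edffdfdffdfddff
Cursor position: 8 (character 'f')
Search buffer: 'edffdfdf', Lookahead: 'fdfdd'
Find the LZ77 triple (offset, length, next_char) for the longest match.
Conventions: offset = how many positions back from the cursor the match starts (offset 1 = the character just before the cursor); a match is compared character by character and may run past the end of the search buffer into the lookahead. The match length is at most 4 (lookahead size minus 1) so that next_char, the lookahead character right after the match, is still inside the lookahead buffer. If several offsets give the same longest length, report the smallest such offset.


Try each offset into the search buffer:
  offset=1 (pos 7, char 'f'): match length 1
  offset=2 (pos 6, char 'd'): match length 0
  offset=3 (pos 5, char 'f'): match length 3
  offset=4 (pos 4, char 'd'): match length 0
  offset=5 (pos 3, char 'f'): match length 4
  offset=6 (pos 2, char 'f'): match length 1
  offset=7 (pos 1, char 'd'): match length 0
  offset=8 (pos 0, char 'e'): match length 0
Longest match has length 4 at offset 5.
next_char = character at position 8 + 4 = 12 -> 'd'

Best match: offset=5, length=4 (matching 'fdfd' starting at position 3)
LZ77 triple: (5, 4, 'd')


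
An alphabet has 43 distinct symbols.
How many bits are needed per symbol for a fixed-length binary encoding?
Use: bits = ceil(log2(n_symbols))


log2(43) = 5.4263
Bracket: 2^5 = 32 < 43 <= 2^6 = 64
So ceil(log2(43)) = 6

bits = ceil(log2(43)) = ceil(5.4263) = 6 bits


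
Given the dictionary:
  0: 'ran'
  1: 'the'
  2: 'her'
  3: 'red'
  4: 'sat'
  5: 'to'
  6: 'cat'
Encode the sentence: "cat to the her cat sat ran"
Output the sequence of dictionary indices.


Look up each word in the dictionary:
  'cat' -> 6
  'to' -> 5
  'the' -> 1
  'her' -> 2
  'cat' -> 6
  'sat' -> 4
  'ran' -> 0

Encoded: [6, 5, 1, 2, 6, 4, 0]


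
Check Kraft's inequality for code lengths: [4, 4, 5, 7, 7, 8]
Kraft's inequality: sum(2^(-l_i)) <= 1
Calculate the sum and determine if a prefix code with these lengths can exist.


Sum = 2^(-4) + 2^(-4) + 2^(-5) + 2^(-7) + 2^(-7) + 2^(-8)
    = 0.0625 + 0.0625 + 0.03125 + 0.0078125 + 0.0078125 + 0.00390625
    = 45/256 = 0.17578125
Since 0.17578125 <= 1, Kraft's inequality IS satisfied.
A prefix code with these lengths CAN exist.

Kraft sum = 0.17578125. Satisfied.


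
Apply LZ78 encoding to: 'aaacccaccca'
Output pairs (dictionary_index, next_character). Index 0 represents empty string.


LZ78 encoding steps:
Dictionary: {0: ''}
Step 1: w='' (idx 0), next='a' -> output (0, 'a'), add 'a' as idx 1
Step 2: w='a' (idx 1), next='a' -> output (1, 'a'), add 'aa' as idx 2
Step 3: w='' (idx 0), next='c' -> output (0, 'c'), add 'c' as idx 3
Step 4: w='c' (idx 3), next='c' -> output (3, 'c'), add 'cc' as idx 4
Step 5: w='a' (idx 1), next='c' -> output (1, 'c'), add 'ac' as idx 5
Step 6: w='cc' (idx 4), next='a' -> output (4, 'a'), add 'cca' as idx 6


Encoded: [(0, 'a'), (1, 'a'), (0, 'c'), (3, 'c'), (1, 'c'), (4, 'a')]


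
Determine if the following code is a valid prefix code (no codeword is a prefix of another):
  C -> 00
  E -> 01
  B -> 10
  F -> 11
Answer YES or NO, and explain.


Checking each pair (does one codeword prefix another?):
  C='00' vs E='01': no prefix
  C='00' vs B='10': no prefix
  C='00' vs F='11': no prefix
  E='01' vs C='00': no prefix
  E='01' vs B='10': no prefix
  E='01' vs F='11': no prefix
  B='10' vs C='00': no prefix
  B='10' vs E='01': no prefix
  B='10' vs F='11': no prefix
  F='11' vs C='00': no prefix
  F='11' vs E='01': no prefix
  F='11' vs B='10': no prefix
No violation found over all pairs.

YES -- this is a valid prefix code. No codeword is a prefix of any other codeword.


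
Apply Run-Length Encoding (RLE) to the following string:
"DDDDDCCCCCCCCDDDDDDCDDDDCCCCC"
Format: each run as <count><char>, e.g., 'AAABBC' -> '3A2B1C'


Scanning runs left to right:
  i=0: run of 'D' x 5 -> '5D'
  i=5: run of 'C' x 8 -> '8C'
  i=13: run of 'D' x 6 -> '6D'
  i=19: run of 'C' x 1 -> '1C'
  i=20: run of 'D' x 4 -> '4D'
  i=24: run of 'C' x 5 -> '5C'

RLE = 5D8C6D1C4D5C


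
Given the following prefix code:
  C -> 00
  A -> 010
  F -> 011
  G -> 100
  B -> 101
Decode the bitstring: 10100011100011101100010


Decoding step by step:
Bits 101 -> B
Bits 00 -> C
Bits 011 -> F
Bits 100 -> G
Bits 011 -> F
Bits 101 -> B
Bits 100 -> G
Bits 010 -> A


Decoded message: BCFGFBGA


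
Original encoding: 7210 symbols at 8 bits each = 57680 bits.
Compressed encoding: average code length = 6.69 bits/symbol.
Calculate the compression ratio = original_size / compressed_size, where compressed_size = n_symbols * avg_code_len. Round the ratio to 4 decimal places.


original_size = n_symbols * orig_bits = 7210 * 8 = 57680 bits
compressed_size = n_symbols * avg_code_len = 7210 * 6.69 = 48234.9 bits
ratio = original_size / compressed_size = 57680 / 48234.9 = 1.1958

Compression ratio = 1.1958


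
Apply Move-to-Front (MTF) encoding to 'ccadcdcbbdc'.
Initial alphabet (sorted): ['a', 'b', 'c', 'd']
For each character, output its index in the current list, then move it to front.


MTF encoding:
'c': index 2 in ['a', 'b', 'c', 'd'] -> ['c', 'a', 'b', 'd']
'c': index 0 in ['c', 'a', 'b', 'd'] -> ['c', 'a', 'b', 'd']
'a': index 1 in ['c', 'a', 'b', 'd'] -> ['a', 'c', 'b', 'd']
'd': index 3 in ['a', 'c', 'b', 'd'] -> ['d', 'a', 'c', 'b']
'c': index 2 in ['d', 'a', 'c', 'b'] -> ['c', 'd', 'a', 'b']
'd': index 1 in ['c', 'd', 'a', 'b'] -> ['d', 'c', 'a', 'b']
'c': index 1 in ['d', 'c', 'a', 'b'] -> ['c', 'd', 'a', 'b']
'b': index 3 in ['c', 'd', 'a', 'b'] -> ['b', 'c', 'd', 'a']
'b': index 0 in ['b', 'c', 'd', 'a'] -> ['b', 'c', 'd', 'a']
'd': index 2 in ['b', 'c', 'd', 'a'] -> ['d', 'b', 'c', 'a']
'c': index 2 in ['d', 'b', 'c', 'a'] -> ['c', 'd', 'b', 'a']


Output: [2, 0, 1, 3, 2, 1, 1, 3, 0, 2, 2]


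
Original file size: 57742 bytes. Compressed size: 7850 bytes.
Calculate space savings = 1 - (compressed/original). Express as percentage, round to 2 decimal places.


ratio = compressed/original = 7850/57742 = 0.13595
savings = 1 - ratio = 1 - 0.13595 = 0.86405
as a percentage: 0.86405 * 100 = 86.41%

Space savings = 1 - 7850/57742 = 86.41%


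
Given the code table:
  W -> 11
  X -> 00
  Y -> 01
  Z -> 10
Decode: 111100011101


Decoding:
11 -> W
11 -> W
00 -> X
01 -> Y
11 -> W
01 -> Y


Result: WWXYWY


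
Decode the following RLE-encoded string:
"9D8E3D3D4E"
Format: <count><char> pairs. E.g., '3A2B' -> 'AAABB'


Expanding each <count><char> pair:
  9D -> 'DDDDDDDDD'
  8E -> 'EEEEEEEE'
  3D -> 'DDD'
  3D -> 'DDD'
  4E -> 'EEEE'

Decoded = DDDDDDDDDEEEEEEEEDDDDDDEEEE


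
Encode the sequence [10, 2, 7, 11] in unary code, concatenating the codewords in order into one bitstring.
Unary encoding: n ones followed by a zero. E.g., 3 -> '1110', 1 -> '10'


Encode each number as n ones followed by a terminating 0:
  10 -> 11111111110 (11 bits)
  2 -> 110 (3 bits)
  7 -> 11111110 (8 bits)
  11 -> 111111111110 (12 bits)
Total length = 11 + 3 + 8 + 12 = 34 bits.

Unary([10, 2, 7, 11]) = 1111111111011011111110111111111110 (34 bits)


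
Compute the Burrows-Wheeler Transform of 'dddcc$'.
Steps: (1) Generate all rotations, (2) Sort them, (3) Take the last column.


Rotations (sorted):
  0: $dddcc -> last char: c
  1: c$dddc -> last char: c
  2: cc$ddd -> last char: d
  3: dcc$dd -> last char: d
  4: ddcc$d -> last char: d
  5: dddcc$ -> last char: $


BWT = ccddd$


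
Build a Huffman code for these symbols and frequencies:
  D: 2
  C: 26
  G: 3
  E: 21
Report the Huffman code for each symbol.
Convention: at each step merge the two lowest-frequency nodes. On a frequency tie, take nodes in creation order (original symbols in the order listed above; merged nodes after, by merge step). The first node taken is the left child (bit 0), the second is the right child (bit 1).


Huffman tree construction:
Step 1: Merge D(2) + G(3) = 5
Step 2: Merge (D+G)(5) + E(21) = 26
Step 3: Merge C(26) + ((D+G)+E)(26) = 52
Read each symbol's code off the tree from the root (left child = 0, right child = 1).

Codes:
  D: 100 (length 3)
  C: 0 (length 1)
  G: 101 (length 3)
  E: 11 (length 2)
Average code length: 83/52 = 1.5962 bits/symbol


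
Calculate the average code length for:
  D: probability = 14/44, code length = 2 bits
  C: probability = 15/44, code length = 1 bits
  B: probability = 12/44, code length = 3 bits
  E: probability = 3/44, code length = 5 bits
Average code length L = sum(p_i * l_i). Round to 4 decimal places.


Weighted contributions p_i * l_i:
  D: (14/44) * 2 = 28/44
  C: (15/44) * 1 = 15/44
  B: (12/44) * 3 = 36/44
  E: (3/44) * 5 = 15/44
Sum = (28 + 15 + 36 + 15)/44 = 94/44

L = 94/44 = 2.1364 bits/symbol


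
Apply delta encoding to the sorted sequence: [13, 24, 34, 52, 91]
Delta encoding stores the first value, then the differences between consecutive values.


First value: 13
Deltas:
  24 - 13 = 11
  34 - 24 = 10
  52 - 34 = 18
  91 - 52 = 39


Delta encoded: [13, 11, 10, 18, 39]


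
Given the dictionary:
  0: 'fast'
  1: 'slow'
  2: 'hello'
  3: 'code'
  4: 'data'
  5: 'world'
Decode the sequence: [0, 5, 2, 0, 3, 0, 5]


Look up each index in the dictionary:
  0 -> 'fast'
  5 -> 'world'
  2 -> 'hello'
  0 -> 'fast'
  3 -> 'code'
  0 -> 'fast'
  5 -> 'world'

Decoded: "fast world hello fast code fast world"


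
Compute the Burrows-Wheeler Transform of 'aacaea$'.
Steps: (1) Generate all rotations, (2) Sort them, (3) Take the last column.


Rotations (sorted):
  0: $aacaea -> last char: a
  1: a$aacae -> last char: e
  2: aacaea$ -> last char: $
  3: acaea$a -> last char: a
  4: aea$aac -> last char: c
  5: caea$aa -> last char: a
  6: ea$aaca -> last char: a


BWT = ae$acaa


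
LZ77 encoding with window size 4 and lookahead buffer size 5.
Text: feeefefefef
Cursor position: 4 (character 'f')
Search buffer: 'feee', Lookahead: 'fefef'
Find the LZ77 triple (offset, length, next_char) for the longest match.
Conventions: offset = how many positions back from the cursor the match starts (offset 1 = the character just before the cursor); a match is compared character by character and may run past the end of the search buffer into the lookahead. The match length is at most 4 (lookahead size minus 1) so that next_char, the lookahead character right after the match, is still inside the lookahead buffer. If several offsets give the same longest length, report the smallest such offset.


Try each offset into the search buffer:
  offset=1 (pos 3, char 'e'): match length 0
  offset=2 (pos 2, char 'e'): match length 0
  offset=3 (pos 1, char 'e'): match length 0
  offset=4 (pos 0, char 'f'): match length 2
Longest match has length 2 at offset 4.
next_char = character at position 4 + 2 = 6 -> 'f'

Best match: offset=4, length=2 (matching 'fe' starting at position 0)
LZ77 triple: (4, 2, 'f')


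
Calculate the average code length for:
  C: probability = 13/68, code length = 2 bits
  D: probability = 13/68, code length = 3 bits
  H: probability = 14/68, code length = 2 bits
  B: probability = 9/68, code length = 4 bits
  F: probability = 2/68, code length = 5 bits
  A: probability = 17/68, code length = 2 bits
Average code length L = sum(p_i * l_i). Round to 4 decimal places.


Weighted contributions p_i * l_i:
  C: (13/68) * 2 = 26/68
  D: (13/68) * 3 = 39/68
  H: (14/68) * 2 = 28/68
  B: (9/68) * 4 = 36/68
  F: (2/68) * 5 = 10/68
  A: (17/68) * 2 = 34/68
Sum = (26 + 39 + 28 + 36 + 10 + 34)/68 = 173/68

L = 173/68 = 2.5441 bits/symbol


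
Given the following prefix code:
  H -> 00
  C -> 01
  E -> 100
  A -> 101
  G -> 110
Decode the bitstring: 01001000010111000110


Decoding step by step:
Bits 01 -> C
Bits 00 -> H
Bits 100 -> E
Bits 00 -> H
Bits 101 -> A
Bits 110 -> G
Bits 00 -> H
Bits 110 -> G


Decoded message: CHEHAGHG


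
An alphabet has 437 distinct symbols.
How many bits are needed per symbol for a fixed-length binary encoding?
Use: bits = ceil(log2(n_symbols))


log2(437) = 8.7715
Bracket: 2^8 = 256 < 437 <= 2^9 = 512
So ceil(log2(437)) = 9

bits = ceil(log2(437)) = ceil(8.7715) = 9 bits


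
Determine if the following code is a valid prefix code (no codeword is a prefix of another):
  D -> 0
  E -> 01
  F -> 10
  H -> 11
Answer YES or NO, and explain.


Checking each pair (does one codeword prefix another?):
  D='0' vs E='01': prefix -- VIOLATION

NO -- this is NOT a valid prefix code. D (0) is a prefix of E (01).


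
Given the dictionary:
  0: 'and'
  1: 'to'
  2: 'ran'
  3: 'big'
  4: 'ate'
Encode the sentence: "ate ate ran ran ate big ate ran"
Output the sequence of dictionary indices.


Look up each word in the dictionary:
  'ate' -> 4
  'ate' -> 4
  'ran' -> 2
  'ran' -> 2
  'ate' -> 4
  'big' -> 3
  'ate' -> 4
  'ran' -> 2

Encoded: [4, 4, 2, 2, 4, 3, 4, 2]


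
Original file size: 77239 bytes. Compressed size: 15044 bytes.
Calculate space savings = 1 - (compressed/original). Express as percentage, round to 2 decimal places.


ratio = compressed/original = 15044/77239 = 0.194772
savings = 1 - ratio = 1 - 0.194772 = 0.805228
as a percentage: 0.805228 * 100 = 80.52%

Space savings = 1 - 15044/77239 = 80.52%


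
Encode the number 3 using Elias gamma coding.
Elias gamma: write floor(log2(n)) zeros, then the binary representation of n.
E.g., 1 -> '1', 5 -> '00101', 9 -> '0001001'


num_bits = floor(log2(3)) + 1 = 2
leading_zeros = num_bits - 1 = 1
binary(3) = 11

Elias gamma(3) = '0' + '11' = 011 (3 bits)


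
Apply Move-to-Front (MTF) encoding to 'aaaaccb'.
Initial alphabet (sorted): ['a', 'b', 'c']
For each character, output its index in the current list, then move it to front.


MTF encoding:
'a': index 0 in ['a', 'b', 'c'] -> ['a', 'b', 'c']
'a': index 0 in ['a', 'b', 'c'] -> ['a', 'b', 'c']
'a': index 0 in ['a', 'b', 'c'] -> ['a', 'b', 'c']
'a': index 0 in ['a', 'b', 'c'] -> ['a', 'b', 'c']
'c': index 2 in ['a', 'b', 'c'] -> ['c', 'a', 'b']
'c': index 0 in ['c', 'a', 'b'] -> ['c', 'a', 'b']
'b': index 2 in ['c', 'a', 'b'] -> ['b', 'c', 'a']


Output: [0, 0, 0, 0, 2, 0, 2]


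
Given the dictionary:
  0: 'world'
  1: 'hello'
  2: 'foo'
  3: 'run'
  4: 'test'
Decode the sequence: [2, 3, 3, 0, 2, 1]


Look up each index in the dictionary:
  2 -> 'foo'
  3 -> 'run'
  3 -> 'run'
  0 -> 'world'
  2 -> 'foo'
  1 -> 'hello'

Decoded: "foo run run world foo hello"


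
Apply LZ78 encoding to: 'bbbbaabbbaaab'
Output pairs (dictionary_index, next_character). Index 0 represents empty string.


LZ78 encoding steps:
Dictionary: {0: ''}
Step 1: w='' (idx 0), next='b' -> output (0, 'b'), add 'b' as idx 1
Step 2: w='b' (idx 1), next='b' -> output (1, 'b'), add 'bb' as idx 2
Step 3: w='b' (idx 1), next='a' -> output (1, 'a'), add 'ba' as idx 3
Step 4: w='' (idx 0), next='a' -> output (0, 'a'), add 'a' as idx 4
Step 5: w='bb' (idx 2), next='b' -> output (2, 'b'), add 'bbb' as idx 5
Step 6: w='a' (idx 4), next='a' -> output (4, 'a'), add 'aa' as idx 6
Step 7: w='a' (idx 4), next='b' -> output (4, 'b'), add 'ab' as idx 7


Encoded: [(0, 'b'), (1, 'b'), (1, 'a'), (0, 'a'), (2, 'b'), (4, 'a'), (4, 'b')]


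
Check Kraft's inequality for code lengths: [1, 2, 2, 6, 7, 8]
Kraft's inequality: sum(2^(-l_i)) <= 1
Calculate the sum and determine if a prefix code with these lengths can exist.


Sum = 2^(-1) + 2^(-2) + 2^(-2) + 2^(-6) + 2^(-7) + 2^(-8)
    = 0.5 + 0.25 + 0.25 + 0.015625 + 0.0078125 + 0.00390625
    = 263/256 = 1.02734375
Since 1.02734375 > 1, Kraft's inequality is NOT satisfied.
A prefix code with these lengths CANNOT exist.

Kraft sum = 1.02734375. Not satisfied.


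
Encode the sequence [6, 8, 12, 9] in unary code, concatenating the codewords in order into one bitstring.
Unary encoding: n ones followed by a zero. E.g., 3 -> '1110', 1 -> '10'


Encode each number as n ones followed by a terminating 0:
  6 -> 1111110 (7 bits)
  8 -> 111111110 (9 bits)
  12 -> 1111111111110 (13 bits)
  9 -> 1111111110 (10 bits)
Total length = 7 + 9 + 13 + 10 = 39 bits.

Unary([6, 8, 12, 9]) = 111111011111111011111111111101111111110 (39 bits)


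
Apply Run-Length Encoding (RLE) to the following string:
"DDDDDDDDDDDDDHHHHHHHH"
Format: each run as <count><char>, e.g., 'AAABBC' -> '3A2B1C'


Scanning runs left to right:
  i=0: run of 'D' x 13 -> '13D'
  i=13: run of 'H' x 8 -> '8H'

RLE = 13D8H


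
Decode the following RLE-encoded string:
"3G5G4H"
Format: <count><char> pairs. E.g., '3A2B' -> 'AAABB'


Expanding each <count><char> pair:
  3G -> 'GGG'
  5G -> 'GGGGG'
  4H -> 'HHHH'

Decoded = GGGGGGGGHHHH


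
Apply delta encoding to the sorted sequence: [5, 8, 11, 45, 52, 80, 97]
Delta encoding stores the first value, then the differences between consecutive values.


First value: 5
Deltas:
  8 - 5 = 3
  11 - 8 = 3
  45 - 11 = 34
  52 - 45 = 7
  80 - 52 = 28
  97 - 80 = 17


Delta encoded: [5, 3, 3, 34, 7, 28, 17]


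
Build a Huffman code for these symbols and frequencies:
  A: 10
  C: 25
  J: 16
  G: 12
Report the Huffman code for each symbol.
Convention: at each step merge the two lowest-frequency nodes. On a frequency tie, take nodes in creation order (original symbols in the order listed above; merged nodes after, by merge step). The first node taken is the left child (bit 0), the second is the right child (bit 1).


Huffman tree construction:
Step 1: Merge A(10) + G(12) = 22
Step 2: Merge J(16) + (A+G)(22) = 38
Step 3: Merge C(25) + (J+(A+G))(38) = 63
Read each symbol's code off the tree from the root (left child = 0, right child = 1).

Codes:
  A: 110 (length 3)
  C: 0 (length 1)
  J: 10 (length 2)
  G: 111 (length 3)
Average code length: 123/63 = 1.9524 bits/symbol


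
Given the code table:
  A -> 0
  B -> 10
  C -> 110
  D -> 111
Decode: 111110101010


Decoding:
111 -> D
110 -> C
10 -> B
10 -> B
10 -> B


Result: DCBBB


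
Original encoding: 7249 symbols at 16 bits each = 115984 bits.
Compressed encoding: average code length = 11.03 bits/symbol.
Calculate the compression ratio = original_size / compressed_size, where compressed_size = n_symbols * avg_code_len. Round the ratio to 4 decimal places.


original_size = n_symbols * orig_bits = 7249 * 16 = 115984 bits
compressed_size = n_symbols * avg_code_len = 7249 * 11.03 = 79956.47 bits
ratio = original_size / compressed_size = 115984 / 79956.47 = 1.4506

Compression ratio = 1.4506


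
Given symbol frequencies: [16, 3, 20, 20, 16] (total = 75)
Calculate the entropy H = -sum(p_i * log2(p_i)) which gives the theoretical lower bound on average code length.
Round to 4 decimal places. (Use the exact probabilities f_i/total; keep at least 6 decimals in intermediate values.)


Per-symbol terms -p_i * log2(p_i) with p_i = f_i/75:
  p = 16/75 = 0.213333: log2(p) = -2.228819, -p*log2(p) = 0.475481
  p = 3/75 = 0.040000: log2(p) = -4.643856, -p*log2(p) = 0.185754
  p = 20/75 = 0.266667: log2(p) = -1.906891, -p*log2(p) = 0.508504
  p = 20/75 = 0.266667: log2(p) = -1.906891, -p*log2(p) = 0.508504
  p = 16/75 = 0.213333: log2(p) = -2.228819, -p*log2(p) = 0.475481
H = 0.475481 + 0.185754 + 0.508504 + 0.508504 + 0.475481 = 2.153724

H = 2.1537 bits/symbol


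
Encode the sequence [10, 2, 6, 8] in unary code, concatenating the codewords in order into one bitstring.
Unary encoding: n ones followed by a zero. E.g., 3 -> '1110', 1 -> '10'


Encode each number as n ones followed by a terminating 0:
  10 -> 11111111110 (11 bits)
  2 -> 110 (3 bits)
  6 -> 1111110 (7 bits)
  8 -> 111111110 (9 bits)
Total length = 11 + 3 + 7 + 9 = 30 bits.

Unary([10, 2, 6, 8]) = 111111111101101111110111111110 (30 bits)


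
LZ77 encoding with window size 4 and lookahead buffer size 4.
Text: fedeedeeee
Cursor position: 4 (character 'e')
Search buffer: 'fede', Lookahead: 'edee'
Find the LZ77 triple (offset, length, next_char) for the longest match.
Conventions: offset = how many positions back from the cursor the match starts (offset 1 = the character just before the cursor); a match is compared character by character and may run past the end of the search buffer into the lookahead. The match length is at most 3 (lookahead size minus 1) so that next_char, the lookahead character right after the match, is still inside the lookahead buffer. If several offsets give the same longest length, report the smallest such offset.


Try each offset into the search buffer:
  offset=1 (pos 3, char 'e'): match length 1
  offset=2 (pos 2, char 'd'): match length 0
  offset=3 (pos 1, char 'e'): match length 3
  offset=4 (pos 0, char 'f'): match length 0
Longest match has length 3 at offset 3.
next_char = character at position 4 + 3 = 7 -> 'e'

Best match: offset=3, length=3 (matching 'ede' starting at position 1)
LZ77 triple: (3, 3, 'e')


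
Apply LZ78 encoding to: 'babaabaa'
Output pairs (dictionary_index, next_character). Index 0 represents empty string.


LZ78 encoding steps:
Dictionary: {0: ''}
Step 1: w='' (idx 0), next='b' -> output (0, 'b'), add 'b' as idx 1
Step 2: w='' (idx 0), next='a' -> output (0, 'a'), add 'a' as idx 2
Step 3: w='b' (idx 1), next='a' -> output (1, 'a'), add 'ba' as idx 3
Step 4: w='a' (idx 2), next='b' -> output (2, 'b'), add 'ab' as idx 4
Step 5: w='a' (idx 2), next='a' -> output (2, 'a'), add 'aa' as idx 5


Encoded: [(0, 'b'), (0, 'a'), (1, 'a'), (2, 'b'), (2, 'a')]


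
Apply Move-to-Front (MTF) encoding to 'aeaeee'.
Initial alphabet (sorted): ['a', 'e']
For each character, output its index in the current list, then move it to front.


MTF encoding:
'a': index 0 in ['a', 'e'] -> ['a', 'e']
'e': index 1 in ['a', 'e'] -> ['e', 'a']
'a': index 1 in ['e', 'a'] -> ['a', 'e']
'e': index 1 in ['a', 'e'] -> ['e', 'a']
'e': index 0 in ['e', 'a'] -> ['e', 'a']
'e': index 0 in ['e', 'a'] -> ['e', 'a']


Output: [0, 1, 1, 1, 0, 0]


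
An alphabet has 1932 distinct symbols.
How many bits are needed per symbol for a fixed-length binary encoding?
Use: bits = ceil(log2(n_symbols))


log2(1932) = 10.9159
Bracket: 2^10 = 1024 < 1932 <= 2^11 = 2048
So ceil(log2(1932)) = 11

bits = ceil(log2(1932)) = ceil(10.9159) = 11 bits


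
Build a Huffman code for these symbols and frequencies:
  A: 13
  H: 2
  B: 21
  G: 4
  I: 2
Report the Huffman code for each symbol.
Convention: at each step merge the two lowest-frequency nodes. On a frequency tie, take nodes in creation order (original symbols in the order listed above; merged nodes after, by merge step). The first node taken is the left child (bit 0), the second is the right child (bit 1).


Huffman tree construction:
Step 1: Merge H(2) + I(2) = 4
Step 2: Merge G(4) + (H+I)(4) = 8
Step 3: Merge (G+(H+I))(8) + A(13) = 21
Step 4: Merge B(21) + ((G+(H+I))+A)(21) = 42
Read each symbol's code off the tree from the root (left child = 0, right child = 1).

Codes:
  A: 11 (length 2)
  H: 1010 (length 4)
  B: 0 (length 1)
  G: 100 (length 3)
  I: 1011 (length 4)
Average code length: 75/42 = 1.7857 bits/symbol


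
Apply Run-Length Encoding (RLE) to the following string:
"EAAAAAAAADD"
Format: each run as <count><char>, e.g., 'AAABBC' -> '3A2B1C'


Scanning runs left to right:
  i=0: run of 'E' x 1 -> '1E'
  i=1: run of 'A' x 8 -> '8A'
  i=9: run of 'D' x 2 -> '2D'

RLE = 1E8A2D


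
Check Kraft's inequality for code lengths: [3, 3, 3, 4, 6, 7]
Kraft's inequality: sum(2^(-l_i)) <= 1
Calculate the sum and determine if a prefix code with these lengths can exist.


Sum = 2^(-3) + 2^(-3) + 2^(-3) + 2^(-4) + 2^(-6) + 2^(-7)
    = 0.125 + 0.125 + 0.125 + 0.0625 + 0.015625 + 0.0078125
    = 59/128 = 0.4609375
Since 0.4609375 <= 1, Kraft's inequality IS satisfied.
A prefix code with these lengths CAN exist.

Kraft sum = 0.4609375. Satisfied.


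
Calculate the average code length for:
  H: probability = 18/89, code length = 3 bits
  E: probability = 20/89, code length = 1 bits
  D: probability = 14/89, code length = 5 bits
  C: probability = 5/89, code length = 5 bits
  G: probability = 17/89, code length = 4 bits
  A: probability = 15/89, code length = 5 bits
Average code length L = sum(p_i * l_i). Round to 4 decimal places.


Weighted contributions p_i * l_i:
  H: (18/89) * 3 = 54/89
  E: (20/89) * 1 = 20/89
  D: (14/89) * 5 = 70/89
  C: (5/89) * 5 = 25/89
  G: (17/89) * 4 = 68/89
  A: (15/89) * 5 = 75/89
Sum = (54 + 20 + 70 + 25 + 68 + 75)/89 = 312/89

L = 312/89 = 3.5056 bits/symbol


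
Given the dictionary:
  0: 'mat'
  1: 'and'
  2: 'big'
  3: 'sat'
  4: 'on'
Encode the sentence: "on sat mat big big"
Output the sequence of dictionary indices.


Look up each word in the dictionary:
  'on' -> 4
  'sat' -> 3
  'mat' -> 0
  'big' -> 2
  'big' -> 2

Encoded: [4, 3, 0, 2, 2]


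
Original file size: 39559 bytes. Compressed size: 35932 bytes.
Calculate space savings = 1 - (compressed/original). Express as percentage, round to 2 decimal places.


ratio = compressed/original = 35932/39559 = 0.908314
savings = 1 - ratio = 1 - 0.908314 = 0.091686
as a percentage: 0.091686 * 100 = 9.17%

Space savings = 1 - 35932/39559 = 9.17%


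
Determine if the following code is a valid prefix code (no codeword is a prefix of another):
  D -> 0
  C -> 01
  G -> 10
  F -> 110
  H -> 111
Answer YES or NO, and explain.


Checking each pair (does one codeword prefix another?):
  D='0' vs C='01': prefix -- VIOLATION

NO -- this is NOT a valid prefix code. D (0) is a prefix of C (01).


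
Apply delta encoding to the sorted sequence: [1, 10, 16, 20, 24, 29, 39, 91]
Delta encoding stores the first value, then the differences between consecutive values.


First value: 1
Deltas:
  10 - 1 = 9
  16 - 10 = 6
  20 - 16 = 4
  24 - 20 = 4
  29 - 24 = 5
  39 - 29 = 10
  91 - 39 = 52


Delta encoded: [1, 9, 6, 4, 4, 5, 10, 52]


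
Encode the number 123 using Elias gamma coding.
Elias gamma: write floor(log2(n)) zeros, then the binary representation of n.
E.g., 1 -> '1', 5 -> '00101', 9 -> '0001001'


num_bits = floor(log2(123)) + 1 = 7
leading_zeros = num_bits - 1 = 6
binary(123) = 1111011

Elias gamma(123) = '000000' + '1111011' = 0000001111011 (13 bits)


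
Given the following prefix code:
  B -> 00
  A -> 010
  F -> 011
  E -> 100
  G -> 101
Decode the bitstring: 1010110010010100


Decoding step by step:
Bits 101 -> G
Bits 011 -> F
Bits 00 -> B
Bits 100 -> E
Bits 101 -> G
Bits 00 -> B


Decoded message: GFBEGB


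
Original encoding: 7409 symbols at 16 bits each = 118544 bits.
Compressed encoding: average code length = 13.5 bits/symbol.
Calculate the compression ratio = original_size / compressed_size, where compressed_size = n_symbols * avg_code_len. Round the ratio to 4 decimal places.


original_size = n_symbols * orig_bits = 7409 * 16 = 118544 bits
compressed_size = n_symbols * avg_code_len = 7409 * 13.5 = 100021.5 bits
ratio = original_size / compressed_size = 118544 / 100021.5 = 1.1852

Compression ratio = 1.1852


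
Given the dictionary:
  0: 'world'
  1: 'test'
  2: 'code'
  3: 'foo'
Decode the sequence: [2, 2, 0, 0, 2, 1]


Look up each index in the dictionary:
  2 -> 'code'
  2 -> 'code'
  0 -> 'world'
  0 -> 'world'
  2 -> 'code'
  1 -> 'test'

Decoded: "code code world world code test"


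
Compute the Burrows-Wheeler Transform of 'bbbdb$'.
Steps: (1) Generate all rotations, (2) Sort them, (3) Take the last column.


Rotations (sorted):
  0: $bbbdb -> last char: b
  1: b$bbbd -> last char: d
  2: bbbdb$ -> last char: $
  3: bbdb$b -> last char: b
  4: bdb$bb -> last char: b
  5: db$bbb -> last char: b


BWT = bd$bbb


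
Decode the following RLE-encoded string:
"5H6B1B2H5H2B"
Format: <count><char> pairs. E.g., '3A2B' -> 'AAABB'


Expanding each <count><char> pair:
  5H -> 'HHHHH'
  6B -> 'BBBBBB'
  1B -> 'B'
  2H -> 'HH'
  5H -> 'HHHHH'
  2B -> 'BB'

Decoded = HHHHHBBBBBBBHHHHHHHBB


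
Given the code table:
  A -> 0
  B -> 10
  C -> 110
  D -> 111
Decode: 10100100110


Decoding:
10 -> B
10 -> B
0 -> A
10 -> B
0 -> A
110 -> C


Result: BBABAC


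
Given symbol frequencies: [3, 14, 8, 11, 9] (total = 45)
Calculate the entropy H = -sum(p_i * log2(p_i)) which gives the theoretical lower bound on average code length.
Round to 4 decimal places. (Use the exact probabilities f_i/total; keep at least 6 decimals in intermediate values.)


Per-symbol terms -p_i * log2(p_i) with p_i = f_i/45:
  p = 3/45 = 0.066667: log2(p) = -3.906891, -p*log2(p) = 0.260459
  p = 14/45 = 0.311111: log2(p) = -1.684498, -p*log2(p) = 0.524066
  p = 8/45 = 0.177778: log2(p) = -2.491853, -p*log2(p) = 0.442996
  p = 11/45 = 0.244444: log2(p) = -2.032421, -p*log2(p) = 0.496814
  p = 9/45 = 0.200000: log2(p) = -2.321928, -p*log2(p) = 0.464386
H = 0.260459 + 0.524066 + 0.442996 + 0.496814 + 0.464386 = 2.188721

H = 2.1887 bits/symbol


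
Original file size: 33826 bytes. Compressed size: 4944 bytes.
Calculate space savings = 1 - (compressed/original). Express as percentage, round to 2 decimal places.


ratio = compressed/original = 4944/33826 = 0.14616
savings = 1 - ratio = 1 - 0.14616 = 0.85384
as a percentage: 0.85384 * 100 = 85.38%

Space savings = 1 - 4944/33826 = 85.38%
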